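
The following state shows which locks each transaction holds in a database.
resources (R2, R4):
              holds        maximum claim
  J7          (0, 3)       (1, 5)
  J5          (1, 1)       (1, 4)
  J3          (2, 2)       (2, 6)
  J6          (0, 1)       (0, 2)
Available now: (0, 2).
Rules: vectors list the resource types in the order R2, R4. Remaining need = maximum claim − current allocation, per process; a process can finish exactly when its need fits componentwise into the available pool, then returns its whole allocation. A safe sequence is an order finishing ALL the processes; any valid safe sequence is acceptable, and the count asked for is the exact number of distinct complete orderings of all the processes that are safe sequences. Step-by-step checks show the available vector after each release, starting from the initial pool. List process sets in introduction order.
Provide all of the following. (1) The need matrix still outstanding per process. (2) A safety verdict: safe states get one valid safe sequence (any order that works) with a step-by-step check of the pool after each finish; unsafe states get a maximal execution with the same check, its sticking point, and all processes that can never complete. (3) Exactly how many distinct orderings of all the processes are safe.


(1) Outstanding need per process (order R2, R4):
  J7: (1, 2)
  J5: (0, 3)
  J3: (0, 4)
  J6: (0, 1)
(2) SAFE — a valid safe sequence is J6, J5, J7, J3.
Key observation: at J5 the run first touches a limit — (0, 3) against (0, 3), exact on a resource it actually requests.
Walking it through:
  pool = (0, 2)
  J6 needs (0, 1) <= (0, 2) -> finishes; pool += (0, 1) = (0, 3)
  J5 needs (0, 3) <= (0, 3) -> finishes; pool += (1, 1) = (1, 4)
  J7 needs (1, 2) <= (1, 4) -> finishes; pool += (0, 3) = (1, 7)
  J3 needs (0, 4) <= (1, 7) -> finishes; pool += (2, 2) = (3, 9)
(3) The exact count: 2 of the possible complete orderings are safe sequences.


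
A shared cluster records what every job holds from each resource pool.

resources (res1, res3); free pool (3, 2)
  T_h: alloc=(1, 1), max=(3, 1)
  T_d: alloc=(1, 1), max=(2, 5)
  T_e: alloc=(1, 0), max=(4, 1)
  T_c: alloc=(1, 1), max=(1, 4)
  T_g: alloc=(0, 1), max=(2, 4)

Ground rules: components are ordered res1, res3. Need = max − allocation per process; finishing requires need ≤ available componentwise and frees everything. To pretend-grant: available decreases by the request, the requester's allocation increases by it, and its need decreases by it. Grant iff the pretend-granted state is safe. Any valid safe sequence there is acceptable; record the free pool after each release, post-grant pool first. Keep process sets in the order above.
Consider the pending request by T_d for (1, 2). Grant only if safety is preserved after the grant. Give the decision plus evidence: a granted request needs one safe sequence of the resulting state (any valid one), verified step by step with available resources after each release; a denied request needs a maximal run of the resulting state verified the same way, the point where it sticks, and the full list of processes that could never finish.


DENY. Granting would leave the state unsafe.
Key observation: after T_h, T_e complete, (4, 1) is the best the pool ever gets, yet each leftover process wants more res3.
After a pretend grant, a maximal execution: T_h, T_e — then nothing else fits. Walking it through:
  pool = (2, 0)
  T_h needs (2, 0) <= (2, 0) -> finishes; pool += (1, 1) = (3, 1)
  T_e needs (3, 1) <= (3, 1) -> finishes; pool += (1, 0) = (4, 1)
  T_d still needs (0, 2) but only (4, 1) is free — short on res3
  T_c still needs (0, 3) but only (4, 1) is free — short on res3
  T_g still needs (2, 3) but only (4, 1) is free — short on res3
Post-grant, the permanently blocked set is T_d, T_c and T_g.


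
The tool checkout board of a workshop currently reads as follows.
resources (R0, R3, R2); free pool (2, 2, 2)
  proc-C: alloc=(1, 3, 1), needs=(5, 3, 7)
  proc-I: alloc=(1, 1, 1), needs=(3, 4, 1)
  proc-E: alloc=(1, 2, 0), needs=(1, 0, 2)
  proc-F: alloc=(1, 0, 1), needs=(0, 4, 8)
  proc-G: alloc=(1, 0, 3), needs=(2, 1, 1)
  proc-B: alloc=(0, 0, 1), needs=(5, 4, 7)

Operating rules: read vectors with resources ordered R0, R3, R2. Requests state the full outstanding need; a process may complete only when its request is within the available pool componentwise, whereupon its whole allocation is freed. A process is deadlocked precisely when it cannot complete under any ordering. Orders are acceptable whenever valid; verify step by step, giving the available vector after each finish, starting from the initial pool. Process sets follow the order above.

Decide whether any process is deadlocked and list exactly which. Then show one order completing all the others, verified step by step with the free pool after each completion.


The deadlocked set is proc-C, proc-F and proc-B.
Key observation: even finishing proc-G, proc-E, proc-I leaves just (5, 5, 6) free — too little R2 for any of the remaining processes.
The rest can finish in the order proc-G, proc-E, proc-I. Walking it through:
  pool = (2, 2, 2)
  proc-G: need (2, 1, 1) fits (2, 2, 2); releases (1, 0, 3), pool now (3, 2, 5)
  proc-E: need (1, 0, 2) fits (3, 2, 5); releases (1, 2, 0), pool now (4, 4, 5)
  proc-I: need (3, 4, 1) fits (4, 4, 5); releases (1, 1, 1), pool now (5, 5, 6)
None of the blocked processes ever fits:
  proc-C cannot run: need (5, 3, 7) vs free (5, 5, 6) (insufficient R2)
  proc-F cannot run: need (0, 4, 8) vs free (5, 5, 6) (insufficient R2)
  proc-B cannot run: need (5, 4, 7) vs free (5, 5, 6) (insufficient R2)


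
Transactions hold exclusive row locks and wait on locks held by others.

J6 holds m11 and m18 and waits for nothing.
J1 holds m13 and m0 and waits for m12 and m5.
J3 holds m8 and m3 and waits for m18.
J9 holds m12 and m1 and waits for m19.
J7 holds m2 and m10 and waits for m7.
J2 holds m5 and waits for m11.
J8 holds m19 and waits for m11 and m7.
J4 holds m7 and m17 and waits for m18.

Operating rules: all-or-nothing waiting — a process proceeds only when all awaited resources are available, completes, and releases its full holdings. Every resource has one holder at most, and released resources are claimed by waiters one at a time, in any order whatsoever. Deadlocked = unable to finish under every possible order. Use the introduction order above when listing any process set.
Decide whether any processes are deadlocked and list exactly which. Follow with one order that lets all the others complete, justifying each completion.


Nothing here is deadlocked.
Key observation: the wait relation is loop-free; peeling off processes with no waits unwinds the whole state.
A valid finishing order for the others: J6, J4, J2, J8, J3, J7, J9, J1.
Step-by-step check:
  J6: no waits; runs immediately, freeing m11 and m18
  J4 waits on m18 — all released -> runs and releases m7 and m17
  J2 waits on m11 — all released -> runs and releases m5
  J8 waits on m11 and m7 — all released -> runs and releases m19
  J3 waits on m18 — all released -> runs and releases m8 and m3
  J7 waits on m7 — all released -> runs and releases m2 and m10
  J9 waits on m19 — all released -> runs and releases m12 and m1
  J1 waits on m12 and m5 — all released -> runs and releases m13 and m0


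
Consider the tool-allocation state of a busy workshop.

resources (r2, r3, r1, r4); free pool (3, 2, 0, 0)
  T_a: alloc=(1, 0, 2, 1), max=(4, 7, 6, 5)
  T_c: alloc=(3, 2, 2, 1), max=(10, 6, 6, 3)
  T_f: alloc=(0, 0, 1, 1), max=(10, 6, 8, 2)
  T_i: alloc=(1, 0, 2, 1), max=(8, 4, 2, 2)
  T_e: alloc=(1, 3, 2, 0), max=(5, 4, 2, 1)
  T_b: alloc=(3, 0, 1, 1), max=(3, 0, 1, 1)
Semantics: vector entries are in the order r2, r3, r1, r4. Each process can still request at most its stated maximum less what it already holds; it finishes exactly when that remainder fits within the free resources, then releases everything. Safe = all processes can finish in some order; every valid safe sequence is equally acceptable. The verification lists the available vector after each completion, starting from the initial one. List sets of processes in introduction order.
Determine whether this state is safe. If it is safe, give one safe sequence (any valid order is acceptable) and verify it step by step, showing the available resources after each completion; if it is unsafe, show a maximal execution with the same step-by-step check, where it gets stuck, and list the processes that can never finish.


The state is SAFE; one workable sequence: T_b, T_e, T_i, T_c, T_f, T_a.
Key observation: at T_e the run first touches a limit — (4, 1, 0, 1) against (6, 2, 1, 1), exact on a resource it actually requests.
Walking it through:
  pool = (3, 2, 0, 0)
  run T_b (needs (0, 0, 0, 0), free (3, 2, 0, 0)); after release of (3, 0, 1, 1) the pool is (6, 2, 1, 1)
  run T_e (needs (4, 1, 0, 1), free (6, 2, 1, 1)); after release of (1, 3, 2, 0) the pool is (7, 5, 3, 1)
  run T_i (needs (7, 4, 0, 1), free (7, 5, 3, 1)); after release of (1, 0, 2, 1) the pool is (8, 5, 5, 2)
  run T_c (needs (7, 4, 4, 2), free (8, 5, 5, 2)); after release of (3, 2, 2, 1) the pool is (11, 7, 7, 3)
  run T_f (needs (10, 6, 7, 1), free (11, 7, 7, 3)); after release of (0, 0, 1, 1) the pool is (11, 7, 8, 4)
  run T_a (needs (3, 7, 4, 4), free (11, 7, 8, 4)); after release of (1, 0, 2, 1) the pool is (12, 7, 10, 5)


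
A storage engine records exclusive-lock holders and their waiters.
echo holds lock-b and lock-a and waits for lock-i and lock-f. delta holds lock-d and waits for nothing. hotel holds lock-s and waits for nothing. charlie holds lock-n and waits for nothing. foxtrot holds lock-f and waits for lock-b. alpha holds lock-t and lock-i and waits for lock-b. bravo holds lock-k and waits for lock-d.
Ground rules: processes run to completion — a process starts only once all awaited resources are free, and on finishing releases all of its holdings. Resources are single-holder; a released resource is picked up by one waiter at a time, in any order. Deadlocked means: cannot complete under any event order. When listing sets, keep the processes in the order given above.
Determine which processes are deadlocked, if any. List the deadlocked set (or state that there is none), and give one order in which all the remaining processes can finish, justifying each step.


Deadlocked set: echo, foxtrot and alpha.
Key observation: nobody on the ring echo -> foxtrot -> echo can start until another member finishes, which never happens; alpha is caught in further circular waits.
A valid finishing order for the others: delta, bravo, hotel, charlie.
Walking it through:
  run delta (it waits on nothing); releases lock-d
  bravo: everything it awaited (lock-d) is free; runs, freeing lock-k
  run hotel (it waits on nothing); releases lock-s
  run charlie (it waits on nothing); releases lock-n


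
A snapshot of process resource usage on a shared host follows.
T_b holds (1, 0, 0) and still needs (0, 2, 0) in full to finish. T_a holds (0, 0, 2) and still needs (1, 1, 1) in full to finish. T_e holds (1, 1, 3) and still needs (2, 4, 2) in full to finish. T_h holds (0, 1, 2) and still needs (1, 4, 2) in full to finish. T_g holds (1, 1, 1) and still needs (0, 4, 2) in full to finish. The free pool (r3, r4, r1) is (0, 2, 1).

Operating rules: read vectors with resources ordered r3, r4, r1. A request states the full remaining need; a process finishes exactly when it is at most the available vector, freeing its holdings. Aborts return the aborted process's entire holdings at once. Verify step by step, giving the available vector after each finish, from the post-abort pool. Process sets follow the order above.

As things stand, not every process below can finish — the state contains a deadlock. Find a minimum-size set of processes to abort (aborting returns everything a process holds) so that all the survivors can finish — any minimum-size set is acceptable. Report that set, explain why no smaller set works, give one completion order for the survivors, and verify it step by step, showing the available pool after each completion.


Minimum abort set: T_e and T_g.
Key observation: T_h was stuck for good until T_e and T_g gave back (2, 2, 4); in the order shown it finishes at step 2.
No one abort is enough; case by case: T_b alone leaves T_e blocked (short on r3 and r4); T_a alone leaves T_e blocked (short on r3 and r4); T_e alone leaves T_h blocked (short on r4); T_h alone leaves T_e blocked (short on r3 and r4); T_g alone leaves T_e blocked (short on r4).
One survivor order: T_a, T_h, T_b. Check, step by step (post-abort pool first):
  pool = (2, 4, 5)
  T_a needs (1, 1, 1) <= (2, 4, 5) -> finishes; pool += (0, 0, 2) = (2, 4, 7)
  T_h needs (1, 4, 2) <= (2, 4, 7) -> finishes; pool += (0, 1, 2) = (2, 5, 9)
  T_b needs (0, 2, 0) <= (2, 5, 9) -> finishes; pool += (1, 0, 0) = (3, 5, 9)


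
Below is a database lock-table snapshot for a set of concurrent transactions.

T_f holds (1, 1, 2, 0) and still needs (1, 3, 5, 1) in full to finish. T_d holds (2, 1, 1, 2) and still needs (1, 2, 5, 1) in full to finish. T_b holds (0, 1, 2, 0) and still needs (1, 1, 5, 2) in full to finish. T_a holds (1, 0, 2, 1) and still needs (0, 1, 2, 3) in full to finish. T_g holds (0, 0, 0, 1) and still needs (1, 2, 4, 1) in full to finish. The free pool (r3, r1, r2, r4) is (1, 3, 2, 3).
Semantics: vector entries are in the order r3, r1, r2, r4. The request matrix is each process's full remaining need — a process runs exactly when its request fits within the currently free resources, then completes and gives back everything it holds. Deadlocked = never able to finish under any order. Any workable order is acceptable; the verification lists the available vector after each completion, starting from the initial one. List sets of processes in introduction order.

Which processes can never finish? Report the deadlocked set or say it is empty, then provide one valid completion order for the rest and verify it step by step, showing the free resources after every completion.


Deadlocked set: T_f, T_d and T_b.
Key observation: the wall is r2: completing T_a, T_g brings the pool only to (2, 3, 4, 5), and all the rest need more.
The rest can finish in the order T_a, T_g. Walking it through:
  pool = (1, 3, 2, 3)
  T_a needs (0, 1, 2, 3) <= (1, 3, 2, 3) -> finishes; pool += (1, 0, 2, 1) = (2, 3, 4, 4)
  T_g needs (1, 2, 4, 1) <= (2, 3, 4, 4) -> finishes; pool += (0, 0, 0, 1) = (2, 3, 4, 5)
None of the blocked processes ever fits:
  T_f cannot run: need (1, 3, 5, 1) vs free (2, 3, 4, 5) (insufficient r2)
  T_d cannot run: need (1, 2, 5, 1) vs free (2, 3, 4, 5) (insufficient r2)
  T_b cannot run: need (1, 1, 5, 2) vs free (2, 3, 4, 5) (insufficient r2)


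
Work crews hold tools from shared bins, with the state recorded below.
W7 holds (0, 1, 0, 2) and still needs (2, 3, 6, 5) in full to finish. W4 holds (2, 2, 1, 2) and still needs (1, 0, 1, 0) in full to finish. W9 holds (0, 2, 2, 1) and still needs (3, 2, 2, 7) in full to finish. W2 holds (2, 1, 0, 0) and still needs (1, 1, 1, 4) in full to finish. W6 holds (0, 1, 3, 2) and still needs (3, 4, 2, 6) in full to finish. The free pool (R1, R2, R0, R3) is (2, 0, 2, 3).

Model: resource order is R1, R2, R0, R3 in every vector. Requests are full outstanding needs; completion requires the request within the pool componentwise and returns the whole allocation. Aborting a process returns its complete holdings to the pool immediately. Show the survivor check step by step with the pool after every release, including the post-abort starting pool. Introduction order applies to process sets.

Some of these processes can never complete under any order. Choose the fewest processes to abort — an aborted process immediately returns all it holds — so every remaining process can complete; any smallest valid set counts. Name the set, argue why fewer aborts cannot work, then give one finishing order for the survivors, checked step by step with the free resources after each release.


Minimum abort set: W7.
Key observation: W9 was stuck for good until W7 gave back (0, 1, 0, 2); in the order shown it finishes at step 2.
No smaller set exists: with zero aborts the deadlock remains.
The survivors complete as W4, W9, W6, W2. Check, step by step (starting from the post-abort pool):
  pool = (2, 1, 2, 5)
  W4: need (1, 0, 1, 0) fits (2, 1, 2, 5); releases (2, 2, 1, 2), pool now (4, 3, 3, 7)
  W9: need (3, 2, 2, 7) fits (4, 3, 3, 7); releases (0, 2, 2, 1), pool now (4, 5, 5, 8)
  W6: need (3, 4, 2, 6) fits (4, 5, 5, 8); releases (0, 1, 3, 2), pool now (4, 6, 8, 10)
  W2: need (1, 1, 1, 4) fits (4, 6, 8, 10); releases (2, 1, 0, 0), pool now (6, 7, 8, 10)


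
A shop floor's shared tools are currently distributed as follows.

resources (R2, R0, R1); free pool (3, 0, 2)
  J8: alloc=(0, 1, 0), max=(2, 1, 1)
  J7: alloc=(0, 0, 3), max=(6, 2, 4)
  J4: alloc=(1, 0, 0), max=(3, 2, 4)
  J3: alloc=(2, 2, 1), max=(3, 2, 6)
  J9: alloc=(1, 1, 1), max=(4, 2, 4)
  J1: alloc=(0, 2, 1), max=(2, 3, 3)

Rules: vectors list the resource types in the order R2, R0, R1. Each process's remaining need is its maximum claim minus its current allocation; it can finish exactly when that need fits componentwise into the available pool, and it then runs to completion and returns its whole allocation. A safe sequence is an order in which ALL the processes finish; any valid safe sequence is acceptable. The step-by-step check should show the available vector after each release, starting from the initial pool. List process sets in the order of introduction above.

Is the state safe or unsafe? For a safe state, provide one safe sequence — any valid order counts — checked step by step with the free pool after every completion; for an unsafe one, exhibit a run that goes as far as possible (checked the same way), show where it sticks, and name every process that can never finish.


UNSAFE — no complete ordering exists.
Key observation: after J8, J1, J9, J4 the pool peaks at (5, 4, 4), and each blocked process is short somewhere: J7 on R2; J3 on R1.
Going as far as possible: J8, J1, J9, J4; after that, nothing fits. Check, step by step:
  pool = (3, 0, 2)
  J8 needs (2, 0, 1) <= (3, 0, 2) -> finishes; pool += (0, 1, 0) = (3, 1, 2)
  J1 needs (2, 1, 2) <= (3, 1, 2) -> finishes; pool += (0, 2, 1) = (3, 3, 3)
  J9 needs (3, 1, 3) <= (3, 3, 3) -> finishes; pool += (1, 1, 1) = (4, 4, 4)
  J4 needs (2, 2, 4) <= (4, 4, 4) -> finishes; pool += (1, 0, 0) = (5, 4, 4)
  J7 still needs (6, 2, 1) but only (5, 4, 4) is free — short on R2
  J3 still needs (1, 0, 5) but only (5, 4, 4) is free — short on R1
Permanently blocked: J7 and J3.


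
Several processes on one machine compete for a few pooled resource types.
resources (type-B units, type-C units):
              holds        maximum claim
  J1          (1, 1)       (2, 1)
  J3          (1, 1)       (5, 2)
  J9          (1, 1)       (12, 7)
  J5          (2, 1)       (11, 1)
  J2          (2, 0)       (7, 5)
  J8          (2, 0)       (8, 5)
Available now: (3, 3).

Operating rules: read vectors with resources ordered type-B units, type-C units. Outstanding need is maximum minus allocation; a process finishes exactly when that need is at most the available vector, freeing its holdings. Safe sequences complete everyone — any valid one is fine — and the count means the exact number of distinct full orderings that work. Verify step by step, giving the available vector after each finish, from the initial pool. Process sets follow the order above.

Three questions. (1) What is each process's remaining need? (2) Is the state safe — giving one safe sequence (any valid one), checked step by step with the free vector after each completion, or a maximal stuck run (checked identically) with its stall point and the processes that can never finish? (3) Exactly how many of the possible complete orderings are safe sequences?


(1) Need matrix, components ordered type-B units, type-C units:
  J1: (1, 0)
  J3: (4, 1)
  J9: (11, 6)
  J5: (9, 0)
  J2: (5, 5)
  J8: (6, 5)
(2) SAFE — a valid safe sequence is J1, J3, J2, J8, J5, J9.
Key observation: reading the order forward, J3 is the first process whose need (4, 1) meets the free pool (4, 4) exactly on a resource it requests.
Check, step by step:
  pool = (3, 3)
  J1 needs (1, 0) <= (3, 3) -> finishes; pool += (1, 1) = (4, 4)
  J3 needs (4, 1) <= (4, 4) -> finishes; pool += (1, 1) = (5, 5)
  J2 needs (5, 5) <= (5, 5) -> finishes; pool += (2, 0) = (7, 5)
  J8 needs (6, 5) <= (7, 5) -> finishes; pool += (2, 0) = (9, 5)
  J5 needs (9, 0) <= (9, 5) -> finishes; pool += (2, 1) = (11, 6)
  J9 needs (11, 6) <= (11, 6) -> finishes; pool += (1, 1) = (12, 7)
(3) The exact count: 1 of the possible complete orderings is a safe sequence.


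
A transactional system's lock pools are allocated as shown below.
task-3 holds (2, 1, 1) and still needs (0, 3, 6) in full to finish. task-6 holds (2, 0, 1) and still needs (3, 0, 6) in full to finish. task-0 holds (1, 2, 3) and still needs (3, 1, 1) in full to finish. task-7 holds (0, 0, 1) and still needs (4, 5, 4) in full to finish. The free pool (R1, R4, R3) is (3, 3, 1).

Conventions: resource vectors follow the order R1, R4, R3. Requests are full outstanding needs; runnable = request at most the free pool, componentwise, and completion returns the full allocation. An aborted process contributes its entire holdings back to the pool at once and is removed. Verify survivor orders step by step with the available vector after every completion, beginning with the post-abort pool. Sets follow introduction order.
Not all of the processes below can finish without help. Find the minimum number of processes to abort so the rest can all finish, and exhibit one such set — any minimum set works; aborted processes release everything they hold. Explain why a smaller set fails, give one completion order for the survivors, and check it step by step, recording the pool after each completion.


Abort task-3.
Key observation: before aborting task-3, task-6 was permanently blocked — no order could ever run it; afterwards it completes at step 3.
Why nothing smaller works: aborting no one leaves the state deadlocked as given.
One survivor order: task-0, task-7, task-6. Check, step by step (post-abort pool first):
  pool = (5, 4, 2)
  task-0 needs (3, 1, 1) <= (5, 4, 2) -> finishes; pool += (1, 2, 3) = (6, 6, 5)
  task-7 needs (4, 5, 4) <= (6, 6, 5) -> finishes; pool += (0, 0, 1) = (6, 6, 6)
  task-6 needs (3, 0, 6) <= (6, 6, 6) -> finishes; pool += (2, 0, 1) = (8, 6, 7)


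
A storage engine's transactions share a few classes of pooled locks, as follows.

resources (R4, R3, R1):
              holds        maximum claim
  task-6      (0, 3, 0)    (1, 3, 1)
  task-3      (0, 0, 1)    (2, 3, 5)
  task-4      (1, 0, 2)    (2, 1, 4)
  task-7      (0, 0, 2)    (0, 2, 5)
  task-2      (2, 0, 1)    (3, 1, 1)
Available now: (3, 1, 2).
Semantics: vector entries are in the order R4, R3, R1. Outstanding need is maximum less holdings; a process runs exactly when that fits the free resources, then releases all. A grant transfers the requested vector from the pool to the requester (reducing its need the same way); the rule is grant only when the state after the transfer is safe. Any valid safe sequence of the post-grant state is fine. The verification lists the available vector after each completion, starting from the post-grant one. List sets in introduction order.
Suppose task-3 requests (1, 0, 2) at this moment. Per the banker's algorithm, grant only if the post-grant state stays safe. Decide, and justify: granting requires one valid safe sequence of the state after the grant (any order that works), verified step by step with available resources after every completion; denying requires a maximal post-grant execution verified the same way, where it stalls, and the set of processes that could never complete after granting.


DENY. Granting would leave the state unsafe.
Key observation: no order helps: past task-2, task-6, the free pool tops out at (4, 4, 1), below what each blocked process needs in R1.
On the post-grant state, task-2, task-6 is a maximal run — nothing extends it. Verifying each step:
  pool = (2, 1, 0)
  run task-2 (needs (1, 1, 0), free (2, 1, 0)); after release of (2, 0, 1) the pool is (4, 1, 1)
  run task-6 (needs (1, 0, 1), free (4, 1, 1)); after release of (0, 3, 0) the pool is (4, 4, 1)
  blocked: task-3 wants (1, 3, 2), pool (4, 4, 1) — not enough R1
  blocked: task-4 wants (1, 1, 2), pool (4, 4, 1) — not enough R1
  blocked: task-7 wants (0, 2, 3), pool (4, 4, 1) — not enough R1
Processes that could never finish after the grant: task-3, task-4 and task-7.


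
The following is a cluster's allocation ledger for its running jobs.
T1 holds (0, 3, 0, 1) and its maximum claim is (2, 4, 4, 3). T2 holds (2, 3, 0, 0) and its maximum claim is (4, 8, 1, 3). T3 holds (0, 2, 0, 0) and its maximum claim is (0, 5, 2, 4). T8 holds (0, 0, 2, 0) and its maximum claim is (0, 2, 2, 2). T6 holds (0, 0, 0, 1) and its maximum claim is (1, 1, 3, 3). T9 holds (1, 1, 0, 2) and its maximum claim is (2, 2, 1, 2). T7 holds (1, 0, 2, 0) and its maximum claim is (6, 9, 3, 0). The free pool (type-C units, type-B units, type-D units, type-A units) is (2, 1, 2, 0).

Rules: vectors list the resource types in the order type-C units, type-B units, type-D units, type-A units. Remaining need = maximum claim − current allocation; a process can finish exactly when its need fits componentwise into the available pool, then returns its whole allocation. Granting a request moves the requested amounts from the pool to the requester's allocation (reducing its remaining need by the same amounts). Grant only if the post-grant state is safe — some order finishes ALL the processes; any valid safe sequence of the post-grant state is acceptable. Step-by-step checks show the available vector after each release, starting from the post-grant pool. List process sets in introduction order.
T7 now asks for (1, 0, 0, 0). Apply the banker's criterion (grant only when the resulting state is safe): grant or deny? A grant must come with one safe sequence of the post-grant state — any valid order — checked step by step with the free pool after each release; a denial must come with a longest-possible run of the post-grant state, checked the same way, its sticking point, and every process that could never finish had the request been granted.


GRANT — the state after the grant stays safe, e.g. via T9, T8, T6, T1, T3, T2, T7.
Key observation: with (1, 1, 2, 0) left after the transfer, T9 can run at once — the state stays safe.
Verifying the post-grant state step by step:
  pool = (1, 1, 2, 0)
  run T9 (needs (1, 1, 1, 0), free (1, 1, 2, 0)); after release of (1, 1, 0, 2) the pool is (2, 2, 2, 2)
  run T8 (needs (0, 2, 0, 2), free (2, 2, 2, 2)); after release of (0, 0, 2, 0) the pool is (2, 2, 4, 2)
  run T6 (needs (1, 1, 3, 2), free (2, 2, 4, 2)); after release of (0, 0, 0, 1) the pool is (2, 2, 4, 3)
  run T1 (needs (2, 1, 4, 2), free (2, 2, 4, 3)); after release of (0, 3, 0, 1) the pool is (2, 5, 4, 4)
  run T3 (needs (0, 3, 2, 4), free (2, 5, 4, 4)); after release of (0, 2, 0, 0) the pool is (2, 7, 4, 4)
  run T2 (needs (2, 5, 1, 3), free (2, 7, 4, 4)); after release of (2, 3, 0, 0) the pool is (4, 10, 4, 4)
  run T7 (needs (4, 9, 1, 0), free (4, 10, 4, 4)); after release of (2, 0, 2, 0) the pool is (6, 10, 6, 4)


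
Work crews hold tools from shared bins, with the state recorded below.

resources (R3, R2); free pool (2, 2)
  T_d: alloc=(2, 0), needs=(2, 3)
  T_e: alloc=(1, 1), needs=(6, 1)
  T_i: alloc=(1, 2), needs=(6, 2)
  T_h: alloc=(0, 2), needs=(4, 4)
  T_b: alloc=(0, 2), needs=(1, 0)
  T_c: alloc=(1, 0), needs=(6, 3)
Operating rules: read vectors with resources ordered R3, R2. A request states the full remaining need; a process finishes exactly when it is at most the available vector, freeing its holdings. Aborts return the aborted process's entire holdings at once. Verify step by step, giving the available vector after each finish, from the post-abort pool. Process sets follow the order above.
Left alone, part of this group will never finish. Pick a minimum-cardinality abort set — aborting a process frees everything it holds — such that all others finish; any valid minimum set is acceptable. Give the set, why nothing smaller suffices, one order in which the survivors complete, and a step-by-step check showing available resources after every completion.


Minimum abort set: T_i and T_c.
Key observation: before aborting T_i and T_c, T_e was permanently blocked — no order could ever run it; afterwards it completes at step 3.
Why nothing smaller works — every single abort fails: T_d alone leaves T_e blocked (short on R3); T_e alone leaves T_i blocked (short on R3); T_i alone leaves T_e blocked (short on R3); T_h alone leaves T_e blocked (short on R3); T_b alone leaves T_e blocked (short on R3); T_c alone leaves T_e blocked (short on R3).
One survivor order: T_d, T_b, T_e, T_h. Walking it through (post-abort pool first):
  pool = (4, 4)
  T_d: need (2, 3) fits (4, 4); releases (2, 0), pool now (6, 4)
  T_b: need (1, 0) fits (6, 4); releases (0, 2), pool now (6, 6)
  T_e: need (6, 1) fits (6, 6); releases (1, 1), pool now (7, 7)
  T_h: need (4, 4) fits (7, 7); releases (0, 2), pool now (7, 9)


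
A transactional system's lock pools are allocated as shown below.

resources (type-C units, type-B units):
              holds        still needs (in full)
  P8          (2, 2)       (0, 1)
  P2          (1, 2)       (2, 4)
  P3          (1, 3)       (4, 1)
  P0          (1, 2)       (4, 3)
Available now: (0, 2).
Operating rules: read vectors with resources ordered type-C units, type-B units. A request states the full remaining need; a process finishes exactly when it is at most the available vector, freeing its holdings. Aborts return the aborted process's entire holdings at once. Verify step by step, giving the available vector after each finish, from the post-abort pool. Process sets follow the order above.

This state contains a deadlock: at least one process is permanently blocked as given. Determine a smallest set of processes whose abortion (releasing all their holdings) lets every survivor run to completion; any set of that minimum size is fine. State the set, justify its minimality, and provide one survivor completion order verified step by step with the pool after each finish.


Abort P0.
Key observation: P3 was stuck for good until P0 gave back (1, 2); in the order shown it finishes at step 3.
No smaller set exists: with zero aborts the deadlock remains.
The survivors complete as P8, P2, P3. Verifying each step (starting from the post-abort pool):
  pool = (1, 4)
  run P8 (needs (0, 1), free (1, 4)); after release of (2, 2) the pool is (3, 6)
  run P2 (needs (2, 4), free (3, 6)); after release of (1, 2) the pool is (4, 8)
  run P3 (needs (4, 1), free (4, 8)); after release of (1, 3) the pool is (5, 11)


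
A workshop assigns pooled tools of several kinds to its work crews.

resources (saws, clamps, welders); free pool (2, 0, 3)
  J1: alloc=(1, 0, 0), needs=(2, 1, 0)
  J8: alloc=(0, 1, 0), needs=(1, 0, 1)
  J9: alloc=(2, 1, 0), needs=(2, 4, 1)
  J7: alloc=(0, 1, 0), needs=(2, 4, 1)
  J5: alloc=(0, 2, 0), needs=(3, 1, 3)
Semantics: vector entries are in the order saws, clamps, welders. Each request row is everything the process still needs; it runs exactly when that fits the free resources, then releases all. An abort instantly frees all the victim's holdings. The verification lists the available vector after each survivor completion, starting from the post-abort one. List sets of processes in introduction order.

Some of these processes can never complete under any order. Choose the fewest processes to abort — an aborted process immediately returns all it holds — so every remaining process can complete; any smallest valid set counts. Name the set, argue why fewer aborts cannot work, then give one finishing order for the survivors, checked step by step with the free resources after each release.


Minimum abort set: J7.
Key observation: before aborting J7, J9 was permanently blocked — no order could ever run it; afterwards it completes at step 4.
Minimality: the empty abort set fails — the state is deadlocked as it stands.
One survivor order: J8, J1, J5, J9. Step-by-step check (post-abort pool first):
  pool = (2, 1, 3)
  J8 needs (1, 0, 1) <= (2, 1, 3) -> finishes; pool += (0, 1, 0) = (2, 2, 3)
  J1 needs (2, 1, 0) <= (2, 2, 3) -> finishes; pool += (1, 0, 0) = (3, 2, 3)
  J5 needs (3, 1, 3) <= (3, 2, 3) -> finishes; pool += (0, 2, 0) = (3, 4, 3)
  J9 needs (2, 4, 1) <= (3, 4, 3) -> finishes; pool += (2, 1, 0) = (5, 5, 3)


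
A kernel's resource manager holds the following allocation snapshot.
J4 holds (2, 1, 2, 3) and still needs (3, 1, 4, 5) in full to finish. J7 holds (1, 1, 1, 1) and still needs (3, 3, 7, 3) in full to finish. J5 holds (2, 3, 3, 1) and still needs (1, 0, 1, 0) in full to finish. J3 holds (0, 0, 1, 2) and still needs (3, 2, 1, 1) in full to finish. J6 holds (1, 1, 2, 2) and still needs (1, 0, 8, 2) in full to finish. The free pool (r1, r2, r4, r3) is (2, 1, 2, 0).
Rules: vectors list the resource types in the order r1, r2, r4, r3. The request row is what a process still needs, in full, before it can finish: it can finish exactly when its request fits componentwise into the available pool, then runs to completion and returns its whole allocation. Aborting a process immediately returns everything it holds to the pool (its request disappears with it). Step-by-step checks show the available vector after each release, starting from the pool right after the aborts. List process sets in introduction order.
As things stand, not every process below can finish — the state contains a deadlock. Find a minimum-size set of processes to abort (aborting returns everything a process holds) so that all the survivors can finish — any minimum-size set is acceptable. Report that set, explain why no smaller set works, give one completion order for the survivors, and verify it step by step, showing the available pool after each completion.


The answer: abort J4.
Key observation: J7 was stuck for good until J4 gave back (2, 1, 2, 3); in the order shown it finishes at step 3.
Why nothing smaller works: aborting no one leaves the state deadlocked as given.
The survivors complete as J3, J5, J7, J6. Check, step by step (starting from the post-abort pool):
  pool = (4, 2, 4, 3)
  J3 needs (3, 2, 1, 1) <= (4, 2, 4, 3) -> finishes; pool += (0, 0, 1, 2) = (4, 2, 5, 5)
  J5 needs (1, 0, 1, 0) <= (4, 2, 5, 5) -> finishes; pool += (2, 3, 3, 1) = (6, 5, 8, 6)
  J7 needs (3, 3, 7, 3) <= (6, 5, 8, 6) -> finishes; pool += (1, 1, 1, 1) = (7, 6, 9, 7)
  J6 needs (1, 0, 8, 2) <= (7, 6, 9, 7) -> finishes; pool += (1, 1, 2, 2) = (8, 7, 11, 9)


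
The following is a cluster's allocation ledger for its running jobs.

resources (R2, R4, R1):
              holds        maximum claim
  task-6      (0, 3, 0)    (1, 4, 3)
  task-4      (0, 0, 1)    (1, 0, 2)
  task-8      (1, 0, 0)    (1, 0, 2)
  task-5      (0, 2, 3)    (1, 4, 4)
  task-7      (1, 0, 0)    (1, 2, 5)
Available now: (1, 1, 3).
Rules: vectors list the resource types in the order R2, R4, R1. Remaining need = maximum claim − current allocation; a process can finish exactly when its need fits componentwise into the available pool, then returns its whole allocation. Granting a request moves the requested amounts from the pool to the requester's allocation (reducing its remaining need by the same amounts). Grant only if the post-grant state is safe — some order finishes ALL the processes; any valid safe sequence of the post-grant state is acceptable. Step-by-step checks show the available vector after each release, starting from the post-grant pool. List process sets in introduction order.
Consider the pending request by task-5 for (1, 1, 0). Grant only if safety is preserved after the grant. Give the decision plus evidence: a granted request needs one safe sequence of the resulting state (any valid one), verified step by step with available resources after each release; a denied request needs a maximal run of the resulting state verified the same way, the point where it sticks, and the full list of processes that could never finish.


DENY — the pretend-granted state is unsafe.
Key observation: the pool after task-8, task-4 is (1, 0, 4); every surviving request exceeds it in R4, so progress ends there.
After a pretend grant, a maximal execution: task-8, task-4 — then nothing else fits. Check, step by step:
  pool = (0, 0, 3)
  task-8 needs (0, 0, 2) <= (0, 0, 3) -> finishes; pool += (1, 0, 0) = (1, 0, 3)
  task-4 needs (1, 0, 1) <= (1, 0, 3) -> finishes; pool += (0, 0, 1) = (1, 0, 4)
  task-6 cannot run: need (1, 1, 3) vs free (1, 0, 4) (insufficient R4)
  task-5 cannot run: need (0, 1, 1) vs free (1, 0, 4) (insufficient R4)
  task-7 cannot run: need (0, 2, 5) vs free (1, 0, 4) (insufficient R4 and R1)
Processes that could never finish after the grant: task-6, task-5 and task-7.


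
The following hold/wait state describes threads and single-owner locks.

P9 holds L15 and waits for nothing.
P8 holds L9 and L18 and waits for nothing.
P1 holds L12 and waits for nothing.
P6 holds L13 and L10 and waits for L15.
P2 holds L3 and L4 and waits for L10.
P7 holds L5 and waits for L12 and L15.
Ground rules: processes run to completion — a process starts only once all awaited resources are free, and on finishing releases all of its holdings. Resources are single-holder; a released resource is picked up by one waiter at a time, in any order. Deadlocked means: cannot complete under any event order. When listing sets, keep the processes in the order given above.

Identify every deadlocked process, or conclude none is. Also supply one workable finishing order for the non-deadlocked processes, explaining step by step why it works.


Nothing here is deadlocked.
Key observation: the wait graph is acyclic; completion cascades from the unblocked processes through everyone else.
One completion order for the rest: P9, P6, P2, P1, P7, P8.
Walking it through:
  P9 waits on nothing -> runs at once and releases L15
  run P6 (all its waits — L15 — are resolved); releases L13 and L10
  run P2 (all its waits — L10 — are resolved); releases L3 and L4
  P1 waits on nothing -> runs at once and releases L12
  run P7 (all its waits — L12 and L15 — are resolved); releases L5
  P8 waits on nothing -> runs at once and releases L9 and L18


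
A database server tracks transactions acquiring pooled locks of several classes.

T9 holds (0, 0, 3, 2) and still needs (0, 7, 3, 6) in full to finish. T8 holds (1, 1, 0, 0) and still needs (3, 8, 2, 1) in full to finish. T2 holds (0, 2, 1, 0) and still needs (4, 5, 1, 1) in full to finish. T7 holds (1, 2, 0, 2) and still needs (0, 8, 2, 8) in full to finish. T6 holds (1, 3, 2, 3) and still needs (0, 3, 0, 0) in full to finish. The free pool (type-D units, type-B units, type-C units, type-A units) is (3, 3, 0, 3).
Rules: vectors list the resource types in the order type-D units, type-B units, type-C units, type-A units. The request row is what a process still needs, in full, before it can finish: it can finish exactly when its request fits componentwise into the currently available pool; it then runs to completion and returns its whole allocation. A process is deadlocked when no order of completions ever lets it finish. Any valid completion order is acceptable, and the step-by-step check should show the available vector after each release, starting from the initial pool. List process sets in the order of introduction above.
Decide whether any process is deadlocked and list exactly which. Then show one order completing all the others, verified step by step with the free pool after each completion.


Nothing here is deadlocked.
Key observation: T6 leads a chain of completions in which each release enables another process.
One completion order for the rest: T6, T2, T9, T8, T7. Verifying each step:
  pool = (3, 3, 0, 3)
  run T6 (needs (0, 3, 0, 0), free (3, 3, 0, 3)); after release of (1, 3, 2, 3) the pool is (4, 6, 2, 6)
  run T2 (needs (4, 5, 1, 1), free (4, 6, 2, 6)); after release of (0, 2, 1, 0) the pool is (4, 8, 3, 6)
  run T9 (needs (0, 7, 3, 6), free (4, 8, 3, 6)); after release of (0, 0, 3, 2) the pool is (4, 8, 6, 8)
  run T8 (needs (3, 8, 2, 1), free (4, 8, 6, 8)); after release of (1, 1, 0, 0) the pool is (5, 9, 6, 8)
  run T7 (needs (0, 8, 2, 8), free (5, 9, 6, 8)); after release of (1, 2, 0, 2) the pool is (6, 11, 6, 10)
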